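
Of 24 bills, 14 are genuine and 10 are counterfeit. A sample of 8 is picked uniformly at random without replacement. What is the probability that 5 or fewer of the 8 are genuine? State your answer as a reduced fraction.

5687/7429

There are C(24,8) = 735471 ways to choose the 8.
Count the complement (more than 5 genuine): C(14,6)·C(10,2) + C(14,7)·C(10,1) + C(14,8)·C(10,0) = 135135 + 34320 + 3003 = 172458.
Probability = 1 − 172458/735471 = 563013/735471 = 5687/7429.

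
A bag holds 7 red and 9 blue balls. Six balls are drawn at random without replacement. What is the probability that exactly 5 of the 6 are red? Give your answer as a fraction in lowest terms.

There are C(16,6) = 8008 ways to choose 6 from 16.
Selections with exactly 5 red: choose 5 of the 7 red and 1 of the 9 blue, C(7,5)·C(9,1) = 21·9 = 189.
Probability = 189/8008 = 27/1144.

27/1144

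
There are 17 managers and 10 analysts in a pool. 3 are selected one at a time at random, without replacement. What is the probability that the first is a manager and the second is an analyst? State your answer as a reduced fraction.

Multiply the conditional probabilities at each draw: 17/27 · 10/26 = 170/702 = 85/351.

85/351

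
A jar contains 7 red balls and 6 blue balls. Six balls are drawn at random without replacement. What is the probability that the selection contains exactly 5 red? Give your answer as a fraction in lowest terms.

Total number of selections: C(13,6) = 1716.
Selections with exactly 5 red: choose 5 of the 7 red and 1 of the 6 blue, C(7,5)·C(6,1) = 21·6 = 126.
Probability = 126/1716 = 21/286.

21/286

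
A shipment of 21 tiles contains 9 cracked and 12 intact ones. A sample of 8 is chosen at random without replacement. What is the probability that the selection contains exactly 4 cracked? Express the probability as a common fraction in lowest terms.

There are C(21,8) = 203490 ways to choose 8 from 21.
Selections with exactly 4 cracked: choose 4 of the 9 cracked and 4 of the 12 intact, C(9,4)·C(12,4) = 126·495 = 62370.
Probability = 62370/203490 = 99/323.

99/323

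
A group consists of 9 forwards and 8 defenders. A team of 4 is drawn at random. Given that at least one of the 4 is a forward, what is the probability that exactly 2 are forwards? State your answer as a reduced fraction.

24/55

Work in counts. Selections with at least one forward: C(17,4) − C(8,4) = 2380 − 70 = 2310.
Of those, selections where exactly 2 are forwards: C(9,2)·C(8,2) = 36·28 = 1008.
Conditional probability = 1008/2310 = 24/55.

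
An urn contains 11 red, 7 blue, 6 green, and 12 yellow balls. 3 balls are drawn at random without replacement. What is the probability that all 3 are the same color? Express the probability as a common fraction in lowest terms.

There are C(36,3) = 7140 ways to draw 3 balls.
All same color: C(11,3) + C(7,3) + C(6,3) + C(12,3) = 165 + 35 + 20 + 220 = 440.
Probability = 440/7140 = 22/357.

22/357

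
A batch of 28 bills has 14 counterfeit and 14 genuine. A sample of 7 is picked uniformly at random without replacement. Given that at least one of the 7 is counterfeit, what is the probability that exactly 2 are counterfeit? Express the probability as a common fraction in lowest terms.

637/4128

Work in counts. Selections with at least one counterfeit: C(28,7) − C(14,7) = 1184040 − 3432 = 1180608.
Of those, selections where exactly 2 are counterfeit: C(14,2)·C(14,5) = 91·2002 = 182182.
Conditional probability = 182182/1180608 = 637/4128.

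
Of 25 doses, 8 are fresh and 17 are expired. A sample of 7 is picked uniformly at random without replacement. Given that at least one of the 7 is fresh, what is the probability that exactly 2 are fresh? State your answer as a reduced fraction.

43316/115313

Work in counts. Selections with at least one fresh: C(25,7) − C(17,7) = 480700 − 19448 = 461252.
Of those, selections where exactly 2 are fresh: C(8,2)·C(17,5) = 28·6188 = 173264.
Conditional probability = 173264/461252 = 43316/115313.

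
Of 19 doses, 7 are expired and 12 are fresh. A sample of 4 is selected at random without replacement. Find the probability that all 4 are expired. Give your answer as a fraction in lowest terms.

35/3876

There are C(19,4) = 3876 possible selections.
Selections with all expired: C(7,4) = 35.
Probability = 35/3876.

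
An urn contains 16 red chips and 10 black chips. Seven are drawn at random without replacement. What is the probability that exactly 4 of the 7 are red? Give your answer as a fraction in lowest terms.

84/253

The sample space is all 7-subsets of the 26: C(26,7) = 657800.
Selections with exactly 4 red: choose 4 of the 16 red and 3 of the 10 black, C(16,4)·C(10,3) = 1820·120 = 218400.
Probability = 218400/657800 = 84/253.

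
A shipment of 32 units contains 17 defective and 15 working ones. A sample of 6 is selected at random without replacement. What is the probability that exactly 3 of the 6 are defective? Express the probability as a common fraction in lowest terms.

5525/16182

The sample space is all 6-subsets of the 32: C(32,6) = 906192.
Selections with exactly 3 defective: choose 3 of the 17 defective and 3 of the 15 working, C(17,3)·C(15,3) = 680·455 = 309400.
Probability = 309400/906192 = 5525/16182.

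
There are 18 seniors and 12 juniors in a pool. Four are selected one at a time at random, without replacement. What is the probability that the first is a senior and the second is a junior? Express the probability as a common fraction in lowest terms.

36/145

Multiply the conditional probabilities at each draw: 18/30 · 12/29 = 216/870 = 36/145.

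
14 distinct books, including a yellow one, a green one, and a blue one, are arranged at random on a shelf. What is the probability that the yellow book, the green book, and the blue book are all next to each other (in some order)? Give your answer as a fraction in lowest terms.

There are 14! = 87178291200 arrangements.
Treat the three as one block: 12! placements × 3! orders within the block = 479001600·6 = 2874009600.
Probability = 2874009600/87178291200 = 3/91.

3/91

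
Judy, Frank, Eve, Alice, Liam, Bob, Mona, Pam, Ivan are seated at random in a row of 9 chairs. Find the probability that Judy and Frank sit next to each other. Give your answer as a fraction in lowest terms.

There are 9! = 362880 arrangements.
Treat Judy and Frank as a block: 8! arrangements of the blocks × 2 orders within the block = 2·40320 = 80640.
Probability = 80640/362880 = 2/9.

2/9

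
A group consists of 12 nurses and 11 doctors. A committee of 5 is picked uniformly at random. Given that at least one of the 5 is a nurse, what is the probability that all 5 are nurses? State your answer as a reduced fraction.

72/3017

Work in counts. Selections with at least one nurse: C(23,5) − C(11,5) = 33649 − 462 = 33187.
Of those, selections where all 5 are nurses: C(12,5) = 792.
Conditional probability = 792/33187 = 72/3017.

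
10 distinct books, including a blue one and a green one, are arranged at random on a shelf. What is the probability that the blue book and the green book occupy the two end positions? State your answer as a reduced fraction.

1/45

There are 10! = 3628800 arrangements.
Place the blue book and the green book at the ends in 2 ways, arrange the remaining 8 in 8! = 40320 ways: 2·40320 = 80640.
Probability = 80640/3628800 = 1/45.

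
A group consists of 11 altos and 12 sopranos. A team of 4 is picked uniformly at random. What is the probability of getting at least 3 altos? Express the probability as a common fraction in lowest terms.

6/23

There are C(23,4) = 8855 ways to choose the 4.
Favorable selections (at least 3 altos): C(11,3)·C(12,1) + C(11,4)·C(12,0) = 1980 + 330 = 2310.
Probability = 2310/8855 = 6/23.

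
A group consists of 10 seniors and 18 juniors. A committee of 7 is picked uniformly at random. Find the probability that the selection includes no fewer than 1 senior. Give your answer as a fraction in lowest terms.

Total selections: C(28,7) = 1184040.
The complement is all 7 are juniors: C(18,7) = 31824.
Probability = 1 − 31824/1184040 = 1152216/1184040 = 1231/1265.

1231/1265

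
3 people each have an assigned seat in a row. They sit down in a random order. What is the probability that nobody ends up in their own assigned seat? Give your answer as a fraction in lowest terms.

There are 3! = 6 seatings.
By inclusion-exclusion, seatings with no fixed points: C(3,0)·3! − C(3,1)·2! + C(3,2)·1! − C(3,3)·0! = 2.
Probability = 2/6 = 1/3.

1/3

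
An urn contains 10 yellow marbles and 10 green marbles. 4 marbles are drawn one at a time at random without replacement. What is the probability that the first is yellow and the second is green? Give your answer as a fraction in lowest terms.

Multiply the conditional probabilities at each draw: 10/20 · 10/19 = 100/380 = 5/19.

5/19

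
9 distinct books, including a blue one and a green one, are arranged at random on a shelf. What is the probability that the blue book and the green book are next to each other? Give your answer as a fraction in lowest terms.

There are 9! = 362880 arrangements.
Treat the blue book and the green book as a block: 8! arrangements of the blocks × 2 orders within the block = 2·40320 = 80640.
Probability = 80640/362880 = 2/9.

2/9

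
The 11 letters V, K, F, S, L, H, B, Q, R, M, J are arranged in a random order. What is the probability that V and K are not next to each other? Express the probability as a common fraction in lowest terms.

9/11

There are 11! = 39916800 arrangements.
Arrangements with V and K adjacent: 2·10! = 7257600.
So not adjacent: 39916800 − 7257600 = 32659200, probability 32659200/39916800 = 9/11.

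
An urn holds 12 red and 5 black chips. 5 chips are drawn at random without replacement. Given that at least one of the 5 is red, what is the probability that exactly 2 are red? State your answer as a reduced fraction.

660/6187

Work in counts. Selections with at least one red: C(17,5) − C(5,5) = 6188 − 1 = 6187.
Of those, selections where exactly 2 are red: C(12,2)·C(5,3) = 66·10 = 660.
Conditional probability = 660/6187.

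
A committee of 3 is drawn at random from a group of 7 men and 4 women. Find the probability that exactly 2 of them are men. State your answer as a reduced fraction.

28/55

Total number of selections: C(11,3) = 165.
Selections with exactly 2 men: choose 2 of the 7 men and 1 of the 4 women, C(7,2)·C(4,1) = 21·4 = 84.
Probability = 84/165 = 28/55.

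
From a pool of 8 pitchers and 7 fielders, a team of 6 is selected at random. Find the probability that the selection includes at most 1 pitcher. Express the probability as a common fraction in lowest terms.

5/143

Total selections: C(15,6) = 5005.
Favorable selections (at most 1 pitcher): C(8,0)·C(7,6) + C(8,1)·C(7,5) = 7 + 168 = 175.
Probability = 175/5005 = 5/143.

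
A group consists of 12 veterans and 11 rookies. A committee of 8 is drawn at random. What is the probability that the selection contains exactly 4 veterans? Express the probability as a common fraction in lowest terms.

There are C(23,8) = 490314 ways to choose 8 from 23.
Selections with exactly 4 veterans: choose 4 of the 12 veterans and 4 of the 11 rookies, C(12,4)·C(11,4) = 495·330 = 163350.
Probability = 163350/490314 = 2475/7429.

2475/7429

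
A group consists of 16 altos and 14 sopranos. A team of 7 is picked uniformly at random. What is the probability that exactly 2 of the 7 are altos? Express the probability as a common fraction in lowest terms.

154/1305

Total number of selections: C(30,7) = 2035800.
Selections with exactly 2 altos: choose 2 of the 16 altos and 5 of the 14 sopranos, C(16,2)·C(14,5) = 120·2002 = 240240.
Probability = 240240/2035800 = 154/1305.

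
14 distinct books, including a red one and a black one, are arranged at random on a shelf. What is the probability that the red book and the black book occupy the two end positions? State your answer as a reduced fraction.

There are 14! = 87178291200 arrangements.
Place the red book and the black book at the ends in 2 ways, arrange the remaining 12 in 12! = 479001600 ways: 2·479001600 = 958003200.
Probability = 958003200/87178291200 = 1/91.

1/91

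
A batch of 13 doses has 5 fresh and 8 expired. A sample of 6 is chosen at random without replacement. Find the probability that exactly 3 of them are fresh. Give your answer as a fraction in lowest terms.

140/429

The sample space is all 6-subsets of the 13: C(13,6) = 1716.
Selections with exactly 3 fresh: choose 3 of the 5 fresh and 3 of the 8 expired, C(5,3)·C(8,3) = 10·56 = 560.
Probability = 560/1716 = 140/429.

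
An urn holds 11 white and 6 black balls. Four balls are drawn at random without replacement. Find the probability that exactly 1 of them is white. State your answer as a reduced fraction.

The sample space is all 4-subsets of the 17: C(17,4) = 2380.
Selections with exactly 1 white: choose 1 of the 11 white and 3 of the 6 black, C(11,1)·C(6,3) = 11·20 = 220.
Probability = 220/2380 = 11/119.

11/119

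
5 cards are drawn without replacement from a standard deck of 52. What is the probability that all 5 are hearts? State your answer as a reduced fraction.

There are C(52,5) = 2598960 possible 5-card hands.
Hands that are all hearts: C(13,5) = 1287.
Probability = 1287/2598960 = 33/66640.

33/66640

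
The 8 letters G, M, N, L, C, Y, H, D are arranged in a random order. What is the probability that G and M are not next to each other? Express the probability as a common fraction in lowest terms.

3/4

There are 8! = 40320 arrangements.
Arrangements with G and M adjacent: 2·7! = 10080.
So not adjacent: 40320 − 10080 = 30240, probability 30240/40320 = 3/4.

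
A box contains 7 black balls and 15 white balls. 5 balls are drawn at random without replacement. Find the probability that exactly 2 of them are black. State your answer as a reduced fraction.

There are C(22,5) = 26334 ways to choose 5 from 22.
Selections with exactly 2 black: choose 2 of the 7 black and 3 of the 15 white, C(7,2)·C(15,3) = 21·455 = 9555.
Probability = 9555/26334 = 455/1254.

455/1254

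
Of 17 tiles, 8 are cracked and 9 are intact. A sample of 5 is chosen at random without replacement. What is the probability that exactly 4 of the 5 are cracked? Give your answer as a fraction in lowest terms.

The sample space is all 5-subsets of the 17: C(17,5) = 6188.
Selections with exactly 4 cracked: choose 4 of the 8 cracked and 1 of the 9 intact, C(8,4)·C(9,1) = 70·9 = 630.
Probability = 630/6188 = 45/442.

45/442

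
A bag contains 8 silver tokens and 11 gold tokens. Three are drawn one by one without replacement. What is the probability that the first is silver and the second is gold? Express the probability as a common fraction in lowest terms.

44/171

Multiply the conditional probabilities at each draw: 8/19 · 11/18 = 88/342 = 44/171.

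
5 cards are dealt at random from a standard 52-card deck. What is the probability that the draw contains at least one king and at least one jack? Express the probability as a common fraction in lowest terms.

6509/64974

There are C(52,5) = 2598960 possible draws.
By inclusion-exclusion on the complements, draws missing all kings or all jacks: C(48,5) + C(48,5) − C(44,5) = 1712304 + 1712304 − 1086008 = 2338600.
So draws with at least one of each: 2598960 − 2338600 = 260360, probability 260360/2598960 = 6509/64974.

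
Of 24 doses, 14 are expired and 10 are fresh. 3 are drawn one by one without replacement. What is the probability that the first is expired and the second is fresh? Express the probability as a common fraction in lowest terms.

Multiply the conditional probabilities at each draw: 14/24 · 10/23 = 140/552 = 35/138.

35/138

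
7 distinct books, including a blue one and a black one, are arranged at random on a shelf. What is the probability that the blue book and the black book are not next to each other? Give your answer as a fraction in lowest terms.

5/7

There are 7! = 5040 arrangements.
Arrangements with the blue book and the black book adjacent: 2·6! = 1440.
So not adjacent: 5040 − 1440 = 3600, probability 3600/5040 = 5/7.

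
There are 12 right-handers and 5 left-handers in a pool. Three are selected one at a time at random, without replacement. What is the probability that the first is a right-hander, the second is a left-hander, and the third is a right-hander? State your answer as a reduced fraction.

11/68

Multiply the conditional probabilities at each draw: 12/17 · 5/16 · 11/15 = 660/4080 = 11/68.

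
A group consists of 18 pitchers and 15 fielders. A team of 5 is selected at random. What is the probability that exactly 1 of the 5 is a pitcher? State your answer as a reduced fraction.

4095/39556

There are C(33,5) = 237336 ways to choose 5 from 33.
Selections with exactly 1 pitcher: choose 1 of the 18 pitchers and 4 of the 15 fielders, C(18,1)·C(15,4) = 18·1365 = 24570.
Probability = 24570/237336 = 4095/39556.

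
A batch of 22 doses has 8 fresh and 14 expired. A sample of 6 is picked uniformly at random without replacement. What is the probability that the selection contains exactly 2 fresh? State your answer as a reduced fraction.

There are C(22,6) = 74613 ways to choose 6 from 22.
Selections with exactly 2 fresh: choose 2 of the 8 fresh and 4 of the 14 expired, C(8,2)·C(14,4) = 28·1001 = 28028.
Probability = 28028/74613 = 364/969.

364/969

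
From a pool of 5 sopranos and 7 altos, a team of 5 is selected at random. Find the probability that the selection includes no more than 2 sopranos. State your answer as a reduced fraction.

There are C(12,5) = 792 ways to choose the 5.
Favorable selections (no more than 2 sopranos): C(5,0)·C(7,5) + C(5,1)·C(7,4) + C(5,2)·C(7,3) = 21 + 175 + 350 = 546.
Probability = 546/792 = 91/132.

91/132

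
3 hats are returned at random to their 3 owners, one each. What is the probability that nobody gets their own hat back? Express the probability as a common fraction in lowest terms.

There are 3! = 6 assignments.
By inclusion-exclusion, assignments with no fixed points: C(3,0)·3! − C(3,1)·2! + C(3,2)·1! − C(3,3)·0! = 2.
Probability = 2/6 = 1/3.

1/3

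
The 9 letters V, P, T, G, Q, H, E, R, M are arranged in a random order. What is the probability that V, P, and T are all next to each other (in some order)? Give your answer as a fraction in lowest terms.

1/12

There are 9! = 362880 arrangements.
Treat the three as one block: 7! placements × 3! orders within the block = 5040·6 = 30240.
Probability = 30240/362880 = 1/12.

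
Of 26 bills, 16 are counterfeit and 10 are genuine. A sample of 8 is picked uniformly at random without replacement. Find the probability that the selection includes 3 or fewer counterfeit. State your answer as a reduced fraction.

2589/24035

Total selections: C(26,8) = 1562275.
Favorable selections (3 or fewer counterfeit): C(16,0)·C(10,8) + C(16,1)·C(10,7) + C(16,2)·C(10,6) + C(16,3)·C(10,5) = 45 + 1920 + 25200 + 141120 = 168285.
Probability = 168285/1562275 = 2589/24035.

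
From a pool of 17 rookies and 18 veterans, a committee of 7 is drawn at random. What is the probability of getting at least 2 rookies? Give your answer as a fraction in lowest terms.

93781/98890

There are C(35,7) = 6724520 ways to choose the 7.
Favorable selections (at least 2 rookies): C(17,2)·C(18,5) + C(17,3)·C(18,4) + C(17,4)·C(18,3) + C(17,5)·C(18,2) + C(17,6)·C(18,1) + C(17,7)·C(18,0) = 1165248 + 2080800 + 1942080 + 946764 + 222768 + 19448 = 6377108.
Probability = 6377108/6724520 = 93781/98890.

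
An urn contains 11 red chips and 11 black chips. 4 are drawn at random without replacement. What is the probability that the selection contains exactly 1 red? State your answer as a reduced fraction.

33/133

The sample space is all 4-subsets of the 22: C(22,4) = 7315.
Selections with exactly 1 red: choose 1 of the 11 red and 3 of the 11 black, C(11,1)·C(11,3) = 11·165 = 1815.
Probability = 1815/7315 = 33/133.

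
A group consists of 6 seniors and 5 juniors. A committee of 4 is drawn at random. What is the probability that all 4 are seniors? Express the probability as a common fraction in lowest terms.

There are C(11,4) = 330 possible selections.
Selections with all seniors: C(6,4) = 15.
Probability = 15/330 = 1/22.

1/22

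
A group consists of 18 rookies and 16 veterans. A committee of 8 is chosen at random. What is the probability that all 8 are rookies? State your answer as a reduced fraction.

13/5394

There are C(34,8) = 18156204 possible selections.
Selections with all rookies: C(18,8) = 43758.
Probability = 43758/18156204 = 13/5394.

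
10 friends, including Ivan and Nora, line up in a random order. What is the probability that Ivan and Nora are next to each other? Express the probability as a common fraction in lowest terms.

1/5

There are 10! = 3628800 arrangements.
Treat Ivan and Nora as a block: 9! arrangements of the blocks × 2 orders within the block = 2·362880 = 725760.
Probability = 725760/3628800 = 1/5.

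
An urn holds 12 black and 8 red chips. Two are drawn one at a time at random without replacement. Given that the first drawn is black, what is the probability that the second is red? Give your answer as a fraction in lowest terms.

8/19

After removing one black, 19 remain: 11 black and 8 red.
So the probability the next is red is 8/19.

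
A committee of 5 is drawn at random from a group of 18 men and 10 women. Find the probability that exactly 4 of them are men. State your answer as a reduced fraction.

Total number of selections: C(28,5) = 98280.
Selections with exactly 4 men: choose 4 of the 18 men and 1 of the 10 women, C(18,4)·C(10,1) = 3060·10 = 30600.
Probability = 30600/98280 = 85/273.

85/273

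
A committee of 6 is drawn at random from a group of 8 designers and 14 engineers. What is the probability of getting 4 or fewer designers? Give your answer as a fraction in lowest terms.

10543/10659

There are C(22,6) = 74613 ways to choose the 6.
Favorable selections (4 or fewer designers): C(8,0)·C(14,6) + C(8,1)·C(14,5) + C(8,2)·C(14,4) + C(8,3)·C(14,3) + C(8,4)·C(14,2) = 3003 + 16016 + 28028 + 20384 + 6370 = 73801.
Probability = 73801/74613 = 10543/10659.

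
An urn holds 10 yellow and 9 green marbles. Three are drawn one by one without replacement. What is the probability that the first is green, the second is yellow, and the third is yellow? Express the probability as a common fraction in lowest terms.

45/323

Multiply the conditional probabilities at each draw: 9/19 · 10/18 · 9/17 = 810/5814 = 45/323.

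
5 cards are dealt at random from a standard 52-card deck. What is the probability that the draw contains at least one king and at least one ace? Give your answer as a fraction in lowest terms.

6509/64974

There are C(52,5) = 2598960 possible draws.
By inclusion-exclusion on the complements, draws missing all kings or all aces: C(48,5) + C(48,5) − C(44,5) = 1712304 + 1712304 − 1086008 = 2338600.
So draws with at least one of each: 2598960 − 2338600 = 260360, probability 260360/2598960 = 6509/64974.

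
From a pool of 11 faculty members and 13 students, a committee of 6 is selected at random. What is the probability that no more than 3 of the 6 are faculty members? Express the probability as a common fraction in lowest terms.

There are C(24,6) = 134596 ways to choose the 6.
Count the complement (more than 3 faculty members): C(11,4)·C(13,2) + C(11,5)·C(13,1) + C(11,6)·C(13,0) = 25740 + 6006 + 462 = 32208.
Probability = 1 − 32208/134596 = 102388/134596 = 2327/3059.

2327/3059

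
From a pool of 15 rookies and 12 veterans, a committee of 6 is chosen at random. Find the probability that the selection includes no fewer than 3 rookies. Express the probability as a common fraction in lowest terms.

There are C(27,6) = 296010 ways to choose the 6.
Count the complement (fewer than 3 rookies): C(15,0)·C(12,6) + C(15,1)·C(12,5) + C(15,2)·C(12,4) = 924 + 11880 + 51975 = 64779.
Probability = 1 − 64779/296010 = 231231/296010 = 539/690.

539/690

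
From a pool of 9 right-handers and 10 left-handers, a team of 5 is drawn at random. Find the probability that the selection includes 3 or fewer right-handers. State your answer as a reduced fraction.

There are C(19,5) = 11628 ways to choose the 5.
Count the complement (more than 3 right-handers): C(9,4)·C(10,1) + C(9,5)·C(10,0) = 1260 + 126 = 1386.
Probability = 1 − 1386/11628 = 10242/11628 = 569/646.

569/646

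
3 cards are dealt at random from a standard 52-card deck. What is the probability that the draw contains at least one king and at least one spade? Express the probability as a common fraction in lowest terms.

There are C(52,3) = 22100 possible draws.
By inclusion-exclusion on the complements, draws missing all kings or all spades: C(48,3) + C(39,3) − C(36,3) = 17296 + 9139 − 7140 = 19295.
So draws with at least one of each: 22100 − 19295 = 2805, probability 2805/22100 = 33/260.

33/260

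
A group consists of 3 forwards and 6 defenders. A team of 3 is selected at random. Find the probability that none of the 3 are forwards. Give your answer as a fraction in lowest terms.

5/21

There are C(9,3) = 84 possible selections.
Selections with no forwards (all defenders): C(6,3) = 20.
Probability = 20/84 = 5/21.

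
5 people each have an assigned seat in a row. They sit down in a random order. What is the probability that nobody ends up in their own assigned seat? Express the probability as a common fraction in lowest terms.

There are 5! = 120 seatings.
By inclusion-exclusion, seatings with no fixed points: C(5,0)·5! − C(5,1)·4! + C(5,2)·3! − C(5,3)·2! + C(5,4)·1! − C(5,5)·0! = 44.
Probability = 44/120 = 11/30.

11/30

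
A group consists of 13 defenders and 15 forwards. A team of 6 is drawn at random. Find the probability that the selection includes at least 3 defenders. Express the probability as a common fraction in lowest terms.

1243/2070

There are C(28,6) = 376740 ways to choose the 6.
Favorable selections (at least 3 defenders): C(13,3)·C(15,3) + C(13,4)·C(15,2) + C(13,5)·C(15,1) + C(13,6)·C(15,0) = 130130 + 75075 + 19305 + 1716 = 226226.
Probability = 226226/376740 = 1243/2070.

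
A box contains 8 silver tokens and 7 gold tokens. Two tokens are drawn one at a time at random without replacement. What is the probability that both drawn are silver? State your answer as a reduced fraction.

4/15

Multiply the conditional probabilities at each draw: 8/15 · 7/14 = 56/210 = 4/15.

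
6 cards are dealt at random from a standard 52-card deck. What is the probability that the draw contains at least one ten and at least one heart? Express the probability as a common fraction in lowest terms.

6772177/20358520

There are C(52,6) = 20358520 possible draws.
By inclusion-exclusion on the complements, draws missing all tens or all hearts: C(48,6) + C(39,6) − C(36,6) = 12271512 + 3262623 − 1947792 = 13586343.
So draws with at least one of each: 20358520 − 13586343 = 6772177, probability 6772177/20358520.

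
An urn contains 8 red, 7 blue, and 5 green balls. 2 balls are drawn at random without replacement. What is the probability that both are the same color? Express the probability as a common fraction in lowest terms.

There are C(20,2) = 190 ways to draw 2 balls.
All same color: C(8,2) + C(7,2) + C(5,2) = 28 + 21 + 10 = 59.
Probability = 59/190.

59/190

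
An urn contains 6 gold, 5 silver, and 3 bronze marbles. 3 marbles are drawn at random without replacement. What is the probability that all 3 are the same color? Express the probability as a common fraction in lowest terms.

There are C(14,3) = 364 ways to draw 3 marbles.
All same color: C(6,3) + C(5,3) + C(3,3) = 20 + 10 + 1 = 31.
Probability = 31/364.

31/364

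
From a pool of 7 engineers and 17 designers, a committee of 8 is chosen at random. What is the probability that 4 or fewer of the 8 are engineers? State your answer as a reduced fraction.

Total selections: C(24,8) = 735471.
Favorable selections (4 or fewer engineers): C(7,0)·C(17,8) + C(7,1)·C(17,7) + C(7,2)·C(17,6) + C(7,3)·C(17,5) + C(7,4)·C(17,4) = 24310 + 136136 + 259896 + 216580 + 83300 = 720222.
Probability = 720222/735471 = 614/627.

614/627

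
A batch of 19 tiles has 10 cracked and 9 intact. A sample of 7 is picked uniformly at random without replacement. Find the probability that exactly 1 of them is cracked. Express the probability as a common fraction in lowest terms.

Total number of selections: C(19,7) = 50388.
Selections with exactly 1 cracked: choose 1 of the 10 cracked and 6 of the 9 intact, C(10,1)·C(9,6) = 10·84 = 840.
Probability = 840/50388 = 70/4199.

70/4199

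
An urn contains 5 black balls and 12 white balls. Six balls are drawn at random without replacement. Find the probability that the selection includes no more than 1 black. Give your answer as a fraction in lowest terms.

1221/3094

There are C(17,6) = 12376 ways to choose the 6.
Favorable selections (no more than 1 black): C(5,0)·C(12,6) + C(5,1)·C(12,5) = 924 + 3960 = 4884.
Probability = 4884/12376 = 1221/3094.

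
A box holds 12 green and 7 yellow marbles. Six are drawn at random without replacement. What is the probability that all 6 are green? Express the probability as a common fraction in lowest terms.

There are C(19,6) = 27132 possible selections.
Selections with all green: C(12,6) = 924.
Probability = 924/27132 = 11/323.

11/323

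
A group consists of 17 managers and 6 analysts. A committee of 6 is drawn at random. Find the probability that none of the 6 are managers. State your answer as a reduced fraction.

1/100947

There are C(23,6) = 100947 possible selections.
Selections with no managers (all analysts): C(6,6) = 1.
Probability = 1/100947.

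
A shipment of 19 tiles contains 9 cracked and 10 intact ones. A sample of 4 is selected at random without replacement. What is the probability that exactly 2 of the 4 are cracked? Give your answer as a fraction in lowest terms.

The sample space is all 4-subsets of the 19: C(19,4) = 3876.
Selections with exactly 2 cracked: choose 2 of the 9 cracked and 2 of the 10 intact, C(9,2)·C(10,2) = 36·45 = 1620.
Probability = 1620/3876 = 135/323.

135/323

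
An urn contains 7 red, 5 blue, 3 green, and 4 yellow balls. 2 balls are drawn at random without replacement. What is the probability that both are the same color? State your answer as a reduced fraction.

40/171

There are C(19,2) = 171 ways to draw 2 balls.
All same color: C(7,2) + C(5,2) + C(3,2) + C(4,2) = 21 + 10 + 3 + 6 = 40.
Probability = 40/171.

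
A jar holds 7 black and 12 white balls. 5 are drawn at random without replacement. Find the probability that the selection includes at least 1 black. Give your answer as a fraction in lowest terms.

Total selections: C(19,5) = 11628.
The complement is all 5 are white: C(12,5) = 792.
Probability = 1 − 792/11628 = 10836/11628 = 301/323.

301/323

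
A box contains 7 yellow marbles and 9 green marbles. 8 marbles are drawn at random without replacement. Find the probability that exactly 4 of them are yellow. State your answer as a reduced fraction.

Total number of selections: C(16,8) = 12870.
Selections with exactly 4 yellow: choose 4 of the 7 yellow and 4 of the 9 green, C(7,4)·C(9,4) = 35·126 = 4410.
Probability = 4410/12870 = 49/143.

49/143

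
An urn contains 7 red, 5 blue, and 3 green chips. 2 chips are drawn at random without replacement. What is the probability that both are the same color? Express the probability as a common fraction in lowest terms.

There are C(15,2) = 105 ways to draw 2 chips.
All same color: C(7,2) + C(5,2) + C(3,2) = 21 + 10 + 3 = 34.
Probability = 34/105.

34/105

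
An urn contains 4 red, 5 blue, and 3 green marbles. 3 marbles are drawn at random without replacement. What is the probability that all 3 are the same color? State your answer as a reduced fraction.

3/44

There are C(12,3) = 220 ways to draw 3 marbles.
All same color: C(4,3) + C(5,3) + C(3,3) = 4 + 10 + 1 = 15.
Probability = 15/220 = 3/44.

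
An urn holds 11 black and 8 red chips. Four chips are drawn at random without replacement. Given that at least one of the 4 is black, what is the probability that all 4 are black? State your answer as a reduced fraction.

15/173

Work in counts. Selections with at least one black: C(19,4) − C(8,4) = 3876 − 70 = 3806.
Of those, selections where all 4 are black: C(11,4) = 330.
Conditional probability = 330/3806 = 15/173.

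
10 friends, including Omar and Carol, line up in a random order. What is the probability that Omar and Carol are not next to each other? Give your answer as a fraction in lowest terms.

4/5

There are 10! = 3628800 arrangements.
Arrangements with Omar and Carol adjacent: 2·9! = 725760.
So not adjacent: 3628800 − 725760 = 2903040, probability 2903040/3628800 = 4/5.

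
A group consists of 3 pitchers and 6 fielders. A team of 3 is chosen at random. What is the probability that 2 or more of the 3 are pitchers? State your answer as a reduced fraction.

19/84

Total selections: C(9,3) = 84.
Favorable selections (2 or more pitchers): C(3,2)·C(6,1) + C(3,3)·C(6,0) = 18 + 1 = 19.
Probability = 19/84.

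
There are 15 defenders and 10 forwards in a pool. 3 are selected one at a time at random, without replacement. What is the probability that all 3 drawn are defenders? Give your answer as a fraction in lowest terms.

91/460

Multiply the conditional probabilities at each draw: 15/25 · 14/24 · 13/23 = 2730/13800 = 91/460.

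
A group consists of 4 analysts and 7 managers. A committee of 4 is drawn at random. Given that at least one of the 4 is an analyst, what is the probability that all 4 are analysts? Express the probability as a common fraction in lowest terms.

Work in counts. Selections with at least one analyst: C(11,4) − C(7,4) = 330 − 35 = 295.
Of those, selections where all 4 are analysts: C(4,4) = 1.
Conditional probability = 1/295.

1/295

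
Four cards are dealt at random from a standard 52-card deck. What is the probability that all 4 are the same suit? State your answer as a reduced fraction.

There are C(52,4) = 270725 possible 4-card hands.
Hands of one suit: 4 suits × C(13,4) = 4·715 = 2860.
Probability = 2860/270725 = 44/4165.

44/4165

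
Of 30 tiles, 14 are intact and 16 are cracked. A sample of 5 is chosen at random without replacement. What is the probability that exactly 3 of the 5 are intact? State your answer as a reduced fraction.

Total number of selections: C(30,5) = 142506.
Selections with exactly 3 intact: choose 3 of the 14 intact and 2 of the 16 cracked, C(14,3)·C(16,2) = 364·120 = 43680.
Probability = 43680/142506 = 80/261.

80/261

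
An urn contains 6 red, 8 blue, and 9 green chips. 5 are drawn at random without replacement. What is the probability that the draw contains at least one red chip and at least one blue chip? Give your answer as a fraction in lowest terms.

There are C(23,5) = 33649 possible draws.
By inclusion-exclusion on the complements, draws missing all red or all blue: C(17,5) + C(15,5) − C(9,5) = 6188 + 3003 − 126 = 9065.
So draws with at least one of each: 33649 − 9065 = 24584, probability 24584/33649 = 3512/4807.

3512/4807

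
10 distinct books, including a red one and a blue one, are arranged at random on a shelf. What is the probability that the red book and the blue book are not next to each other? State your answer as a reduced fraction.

There are 10! = 3628800 arrangements.
Arrangements with the red book and the blue book adjacent: 2·9! = 725760.
So not adjacent: 3628800 − 725760 = 2903040, probability 2903040/3628800 = 4/5.

4/5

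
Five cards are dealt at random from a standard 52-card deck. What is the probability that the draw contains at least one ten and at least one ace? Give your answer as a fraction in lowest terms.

6509/64974

There are C(52,5) = 2598960 possible draws.
By inclusion-exclusion on the complements, draws missing all tens or all aces: C(48,5) + C(48,5) − C(44,5) = 1712304 + 1712304 − 1086008 = 2338600.
So draws with at least one of each: 2598960 − 2338600 = 260360, probability 260360/2598960 = 6509/64974.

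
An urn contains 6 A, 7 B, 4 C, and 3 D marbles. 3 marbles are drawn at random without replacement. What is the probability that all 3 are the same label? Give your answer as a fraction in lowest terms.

There are C(20,3) = 1140 ways to draw 3 marbles.
All same label: C(6,3) + C(7,3) + C(4,3) + C(3,3) = 20 + 35 + 4 + 1 = 60.
Probability = 60/1140 = 1/19.

1/19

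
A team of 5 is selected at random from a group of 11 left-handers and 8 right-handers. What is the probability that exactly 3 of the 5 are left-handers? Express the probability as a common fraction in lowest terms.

The sample space is all 5-subsets of the 19: C(19,5) = 11628.
Selections with exactly 3 left-handers: choose 3 of the 11 left-handers and 2 of the 8 right-handers, C(11,3)·C(8,2) = 165·28 = 4620.
Probability = 4620/11628 = 385/969.

385/969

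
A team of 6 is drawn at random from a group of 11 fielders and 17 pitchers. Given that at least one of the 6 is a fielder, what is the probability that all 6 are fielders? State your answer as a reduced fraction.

3/2366

Work in counts. Selections with at least one fielder: C(28,6) − C(17,6) = 376740 − 12376 = 364364.
Of those, selections where all 6 are fielders: C(11,6) = 462.
Conditional probability = 462/364364 = 3/2366.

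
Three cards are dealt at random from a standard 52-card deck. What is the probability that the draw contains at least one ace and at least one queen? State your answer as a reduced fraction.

There are C(52,3) = 22100 possible draws.
By inclusion-exclusion on the complements, draws missing all aces or all queens: C(48,3) + C(48,3) − C(44,3) = 17296 + 17296 − 13244 = 21348.
So draws with at least one of each: 22100 − 21348 = 752, probability 752/22100 = 188/5525.

188/5525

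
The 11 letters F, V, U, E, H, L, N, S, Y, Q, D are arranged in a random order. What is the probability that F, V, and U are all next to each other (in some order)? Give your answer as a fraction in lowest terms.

3/55

There are 11! = 39916800 arrangements.
Treat the three as one block: 9! placements × 3! orders within the block = 362880·6 = 2177280.
Probability = 2177280/39916800 = 3/55.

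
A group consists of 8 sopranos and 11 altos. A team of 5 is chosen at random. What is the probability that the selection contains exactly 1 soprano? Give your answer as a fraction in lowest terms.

220/969

Total number of selections: C(19,5) = 11628.
Selections with exactly 1 soprano: choose 1 of the 8 sopranos and 4 of the 11 altos, C(8,1)·C(11,4) = 8·330 = 2640.
Probability = 2640/11628 = 220/969.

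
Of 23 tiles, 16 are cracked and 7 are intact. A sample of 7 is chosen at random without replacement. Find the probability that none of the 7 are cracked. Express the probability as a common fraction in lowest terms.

1/245157

There are C(23,7) = 245157 possible selections.
Selections with no cracked (all intact): C(7,7) = 1.
Probability = 1/245157.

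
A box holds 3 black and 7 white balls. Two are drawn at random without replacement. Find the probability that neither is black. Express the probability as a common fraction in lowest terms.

7/15

There are C(10,2) = 45 possible selections.
Selections with no black (all white): C(7,2) = 21.
Probability = 21/45 = 7/15.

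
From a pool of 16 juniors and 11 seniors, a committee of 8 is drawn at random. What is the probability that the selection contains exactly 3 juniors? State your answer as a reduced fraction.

1568/13455

The sample space is all 8-subsets of the 27: C(27,8) = 2220075.
Selections with exactly 3 juniors: choose 3 of the 16 juniors and 5 of the 11 seniors, C(16,3)·C(11,5) = 560·462 = 258720.
Probability = 258720/2220075 = 1568/13455.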